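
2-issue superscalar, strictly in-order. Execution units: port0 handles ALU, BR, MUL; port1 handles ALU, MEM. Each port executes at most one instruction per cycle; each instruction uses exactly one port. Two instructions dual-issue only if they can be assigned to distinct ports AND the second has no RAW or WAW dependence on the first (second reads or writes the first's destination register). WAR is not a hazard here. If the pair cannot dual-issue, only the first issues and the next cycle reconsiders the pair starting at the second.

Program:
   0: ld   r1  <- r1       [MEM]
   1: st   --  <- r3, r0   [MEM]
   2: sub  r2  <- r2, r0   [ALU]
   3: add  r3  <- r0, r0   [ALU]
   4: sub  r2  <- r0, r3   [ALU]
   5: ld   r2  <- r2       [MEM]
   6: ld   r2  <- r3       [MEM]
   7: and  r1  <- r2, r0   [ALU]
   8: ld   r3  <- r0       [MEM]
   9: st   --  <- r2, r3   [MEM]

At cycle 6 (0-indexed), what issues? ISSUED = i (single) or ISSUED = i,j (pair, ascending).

[0] i0  ld  -- no-port MEM/MEM
[1] i1+i2  st;sub  -- dual
[2] i3  add  -- RAW r3
[3] i4  sub  -- RAW+WAW r2
[4] i5  ld  -- no-port MEM/MEM
[5] i6  ld  -- RAW r2
[6] i7+i8  and;ld  -- dual
[7] i9  st  -- tail

ISSUED = 7,8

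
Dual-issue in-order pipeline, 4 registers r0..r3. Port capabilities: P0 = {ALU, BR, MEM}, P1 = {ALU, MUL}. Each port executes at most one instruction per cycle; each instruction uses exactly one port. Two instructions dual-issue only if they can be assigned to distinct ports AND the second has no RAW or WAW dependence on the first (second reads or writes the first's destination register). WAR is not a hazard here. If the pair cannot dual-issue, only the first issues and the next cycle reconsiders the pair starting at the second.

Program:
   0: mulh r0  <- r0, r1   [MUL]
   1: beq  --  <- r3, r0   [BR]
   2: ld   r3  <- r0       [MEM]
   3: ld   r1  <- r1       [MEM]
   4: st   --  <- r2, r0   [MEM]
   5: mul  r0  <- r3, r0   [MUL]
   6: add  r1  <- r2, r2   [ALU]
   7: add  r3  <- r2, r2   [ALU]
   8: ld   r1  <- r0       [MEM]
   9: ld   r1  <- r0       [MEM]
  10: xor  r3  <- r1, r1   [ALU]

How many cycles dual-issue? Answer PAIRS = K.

[0] i0  mulh.MUL  -- RAW r0
[1] i1  beq.BR  -- no-port BR/MEM
[2] i2  ld.MEM  -- no-port MEM/MEM
[3] i3  ld.MEM  -- no-port MEM/MEM
[4] i4/i5  st.MEM+mul.MUL  -- pair
[5] i6/i7  add.ALU+add.ALU  -- pair
[6] i8  ld.MEM  -- no-port MEM/MEM
[7] i9  ld.MEM  -- RAW r1
[8] i10  xor.ALU  -- tail

PAIRS = 2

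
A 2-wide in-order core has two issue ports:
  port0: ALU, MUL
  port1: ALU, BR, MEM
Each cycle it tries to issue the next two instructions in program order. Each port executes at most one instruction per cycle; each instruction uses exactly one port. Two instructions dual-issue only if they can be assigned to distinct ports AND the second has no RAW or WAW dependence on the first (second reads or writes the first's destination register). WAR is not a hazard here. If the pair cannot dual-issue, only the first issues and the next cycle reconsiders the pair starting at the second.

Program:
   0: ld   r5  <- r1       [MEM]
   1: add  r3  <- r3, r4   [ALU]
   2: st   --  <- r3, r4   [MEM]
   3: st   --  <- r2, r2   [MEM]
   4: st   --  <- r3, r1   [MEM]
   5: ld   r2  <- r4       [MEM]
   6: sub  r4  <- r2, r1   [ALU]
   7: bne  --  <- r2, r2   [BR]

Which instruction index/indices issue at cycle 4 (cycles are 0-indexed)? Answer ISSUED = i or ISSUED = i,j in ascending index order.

  cy0 -> i0,i1 (ld+add) dual
  cy1 -> i2 (st) no-port MEM/MEM
  cy2 -> i3 (st) no-port MEM/MEM
  cy3 -> i4 (st) no-port MEM/MEM
  cy4 -> i5 (ld) RAW r2
  cy5 -> i6,i7 (sub+bne) dual

ISSUED = 5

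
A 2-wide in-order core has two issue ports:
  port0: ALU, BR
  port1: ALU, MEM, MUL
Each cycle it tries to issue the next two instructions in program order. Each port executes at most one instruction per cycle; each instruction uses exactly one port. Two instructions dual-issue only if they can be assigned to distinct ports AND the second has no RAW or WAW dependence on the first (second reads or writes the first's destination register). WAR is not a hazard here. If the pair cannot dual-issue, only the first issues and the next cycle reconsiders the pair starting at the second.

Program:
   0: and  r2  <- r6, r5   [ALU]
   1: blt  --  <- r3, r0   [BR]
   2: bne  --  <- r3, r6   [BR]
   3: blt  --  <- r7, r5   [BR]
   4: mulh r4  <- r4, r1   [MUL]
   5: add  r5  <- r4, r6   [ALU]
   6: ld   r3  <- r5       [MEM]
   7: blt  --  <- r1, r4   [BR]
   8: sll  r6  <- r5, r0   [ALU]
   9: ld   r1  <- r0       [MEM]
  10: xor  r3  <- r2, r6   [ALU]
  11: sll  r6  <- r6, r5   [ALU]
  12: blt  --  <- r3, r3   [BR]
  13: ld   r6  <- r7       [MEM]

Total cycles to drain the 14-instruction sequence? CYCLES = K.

t=0 i0&i1:and/blt ; 2-wide
t=1 i2:bne ; no-port BR/BR
t=2 i3&i4:blt/mulh ; 2-wide
t=3 i5:add ; RAW r5
t=4 i6&i7:ld/blt ; 2-wide
t=5 i8&i9:sll/ld ; 2-wide
t=6 i10&i11:xor/sll ; 2-wide
t=7 i12&i13:blt/ld ; 2-wide

CYCLES = 8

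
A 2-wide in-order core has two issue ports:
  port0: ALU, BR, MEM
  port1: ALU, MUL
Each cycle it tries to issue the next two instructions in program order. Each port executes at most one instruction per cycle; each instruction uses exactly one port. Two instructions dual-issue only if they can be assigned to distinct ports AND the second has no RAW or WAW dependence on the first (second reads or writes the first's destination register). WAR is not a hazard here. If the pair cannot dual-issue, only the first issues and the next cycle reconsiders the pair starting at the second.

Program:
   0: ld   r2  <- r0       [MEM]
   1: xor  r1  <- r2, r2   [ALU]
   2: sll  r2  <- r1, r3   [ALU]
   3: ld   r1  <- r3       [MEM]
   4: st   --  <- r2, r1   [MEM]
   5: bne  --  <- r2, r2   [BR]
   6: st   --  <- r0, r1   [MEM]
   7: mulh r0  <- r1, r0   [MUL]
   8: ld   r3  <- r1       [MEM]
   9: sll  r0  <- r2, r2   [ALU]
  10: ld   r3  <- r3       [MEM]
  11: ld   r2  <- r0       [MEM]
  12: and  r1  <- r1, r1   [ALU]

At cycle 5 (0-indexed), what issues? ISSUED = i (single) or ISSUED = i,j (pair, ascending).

ISSUED = 6,7

[0] i0  ld.MEM  -- RAW r2
[1] i1  xor.ALU  -- RAW r1
[2] i2/i3  sll.ALU;ld.MEM  -- pair
[3] i4  st.MEM  -- no-port MEM/BR
[4] i5  bne.BR  -- no-port BR/MEM
[5] i6/i7  st.MEM;mulh.MUL  -- pair
[6] i8/i9  ld.MEM;sll.ALU  -- pair
[7] i10  ld.MEM  -- no-port MEM/MEM
[8] i11/i12  ld.MEM;and.ALU  -- pair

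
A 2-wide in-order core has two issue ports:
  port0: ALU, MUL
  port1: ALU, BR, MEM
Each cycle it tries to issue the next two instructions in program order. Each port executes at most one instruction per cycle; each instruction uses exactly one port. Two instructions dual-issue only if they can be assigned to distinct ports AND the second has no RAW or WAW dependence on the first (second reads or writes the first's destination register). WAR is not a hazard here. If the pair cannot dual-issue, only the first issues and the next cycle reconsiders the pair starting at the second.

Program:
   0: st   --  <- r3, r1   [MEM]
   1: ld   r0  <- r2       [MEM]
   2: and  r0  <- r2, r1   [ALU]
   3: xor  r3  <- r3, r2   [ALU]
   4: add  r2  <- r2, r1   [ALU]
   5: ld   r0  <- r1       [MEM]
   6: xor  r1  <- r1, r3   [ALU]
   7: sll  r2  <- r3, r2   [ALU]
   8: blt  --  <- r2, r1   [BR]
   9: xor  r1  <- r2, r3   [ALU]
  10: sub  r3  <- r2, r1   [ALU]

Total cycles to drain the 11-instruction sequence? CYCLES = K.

[0] i0  st.MEM  -- no-port MEM/MEM
[1] i1  ld.MEM  -- WAW r0
[2] i2+i3  and.ALU/xor.ALU  -- 2-wide
[3] i4+i5  add.ALU/ld.MEM  -- 2-wide
[4] i6+i7  xor.ALU/sll.ALU  -- 2-wide
[5] i8+i9  blt.BR/xor.ALU  -- 2-wide
[6] i10  sub.ALU  -- tail

CYCLES = 7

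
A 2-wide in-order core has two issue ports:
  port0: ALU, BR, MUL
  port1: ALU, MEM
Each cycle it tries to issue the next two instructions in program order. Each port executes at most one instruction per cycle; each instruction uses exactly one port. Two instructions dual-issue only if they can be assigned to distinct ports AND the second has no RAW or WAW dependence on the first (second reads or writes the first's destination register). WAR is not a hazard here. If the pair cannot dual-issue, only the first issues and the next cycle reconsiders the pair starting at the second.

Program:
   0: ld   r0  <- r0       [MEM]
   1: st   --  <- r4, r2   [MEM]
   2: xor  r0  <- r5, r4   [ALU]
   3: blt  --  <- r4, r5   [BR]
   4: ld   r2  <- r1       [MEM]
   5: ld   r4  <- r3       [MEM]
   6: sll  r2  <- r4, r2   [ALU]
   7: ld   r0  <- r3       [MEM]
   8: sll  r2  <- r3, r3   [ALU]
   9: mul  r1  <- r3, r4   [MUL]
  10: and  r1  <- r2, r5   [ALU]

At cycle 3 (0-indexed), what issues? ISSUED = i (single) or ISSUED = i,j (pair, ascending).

[0] i0  ld.MEM  -- no-port MEM/MEM
[1] i1+i2  st.MEM xor.ALU  -- 2-wide
[2] i3+i4  blt.BR ld.MEM  -- 2-wide
[3] i5  ld.MEM  -- RAW r4
[4] i6+i7  sll.ALU ld.MEM  -- 2-wide
[5] i8+i9  sll.ALU mul.MUL  -- 2-wide
[6] i10  and.ALU  -- tail

ISSUED = 5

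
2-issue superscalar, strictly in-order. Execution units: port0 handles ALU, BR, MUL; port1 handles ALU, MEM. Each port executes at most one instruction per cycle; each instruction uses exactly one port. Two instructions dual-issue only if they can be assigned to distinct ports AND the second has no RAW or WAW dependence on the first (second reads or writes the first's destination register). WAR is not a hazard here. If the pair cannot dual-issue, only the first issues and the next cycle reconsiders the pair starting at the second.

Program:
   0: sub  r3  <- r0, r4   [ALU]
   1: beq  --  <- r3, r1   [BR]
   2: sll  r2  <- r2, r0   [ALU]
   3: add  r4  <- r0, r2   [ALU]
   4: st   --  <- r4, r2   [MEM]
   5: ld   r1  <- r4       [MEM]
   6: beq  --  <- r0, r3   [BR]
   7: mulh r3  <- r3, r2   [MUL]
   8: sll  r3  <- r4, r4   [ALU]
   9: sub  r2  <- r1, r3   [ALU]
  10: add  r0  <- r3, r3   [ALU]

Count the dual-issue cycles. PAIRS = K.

PAIRS = 3

  cy0 -> i0 (sub.ALU) RAW r3
  cy1 -> i1/i2 (beq.BR sll.ALU) dual
  cy2 -> i3 (add.ALU) RAW r4
  cy3 -> i4 (st.MEM) no-port MEM/MEM
  cy4 -> i5/i6 (ld.MEM beq.BR) dual
  cy5 -> i7 (mulh.MUL) WAW r3
  cy6 -> i8 (sll.ALU) RAW r3
  cy7 -> i9/i10 (sub.ALU add.ALU) dual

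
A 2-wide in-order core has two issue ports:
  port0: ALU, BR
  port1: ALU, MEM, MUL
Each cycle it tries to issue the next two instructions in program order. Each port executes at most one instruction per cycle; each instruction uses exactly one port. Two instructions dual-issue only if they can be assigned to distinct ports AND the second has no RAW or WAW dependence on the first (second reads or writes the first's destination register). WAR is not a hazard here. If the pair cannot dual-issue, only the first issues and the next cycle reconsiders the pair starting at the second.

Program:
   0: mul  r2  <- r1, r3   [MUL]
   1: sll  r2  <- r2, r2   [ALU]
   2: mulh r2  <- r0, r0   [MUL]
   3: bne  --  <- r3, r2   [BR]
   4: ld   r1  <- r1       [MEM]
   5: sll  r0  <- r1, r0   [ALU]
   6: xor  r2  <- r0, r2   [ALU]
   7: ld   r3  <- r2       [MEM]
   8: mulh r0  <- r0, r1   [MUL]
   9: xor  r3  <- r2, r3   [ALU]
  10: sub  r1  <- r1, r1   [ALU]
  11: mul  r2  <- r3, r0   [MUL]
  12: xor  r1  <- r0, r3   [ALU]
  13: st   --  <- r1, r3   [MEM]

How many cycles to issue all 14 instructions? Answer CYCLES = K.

[0] i0  mul  -- RAW+WAW r2
[1] i1  sll  -- WAW r2
[2] i2  mulh  -- RAW r2
[3] i3,i4  bne ld  -- dual
[4] i5  sll  -- RAW r0
[5] i6  xor  -- RAW r2
[6] i7  ld  -- no-port MEM/MUL
[7] i8,i9  mulh xor  -- dual
[8] i10,i11  sub mul  -- dual
[9] i12  xor  -- RAW r1
[10] i13  st  -- tail

CYCLES = 11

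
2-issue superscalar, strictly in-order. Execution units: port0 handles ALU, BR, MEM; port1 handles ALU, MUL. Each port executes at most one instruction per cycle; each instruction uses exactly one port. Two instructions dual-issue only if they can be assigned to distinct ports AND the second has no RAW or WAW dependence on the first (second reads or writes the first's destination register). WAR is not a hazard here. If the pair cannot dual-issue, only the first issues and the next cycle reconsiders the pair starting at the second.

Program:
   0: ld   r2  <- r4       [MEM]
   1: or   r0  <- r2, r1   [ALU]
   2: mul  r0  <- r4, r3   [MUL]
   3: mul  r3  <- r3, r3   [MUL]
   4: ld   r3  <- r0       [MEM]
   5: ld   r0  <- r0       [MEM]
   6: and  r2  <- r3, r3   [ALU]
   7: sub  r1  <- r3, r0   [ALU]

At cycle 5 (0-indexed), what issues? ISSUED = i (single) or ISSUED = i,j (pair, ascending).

ISSUED = 5,6

[0] i0  ld  -- RAW r2
[1] i1  or  -- WAW r0
[2] i2  mul  -- no-port MUL/MUL
[3] i3  mul  -- WAW r3
[4] i4  ld  -- no-port MEM/MEM
[5] i5+i6  ld and  -- pair
[6] i7  sub  -- tail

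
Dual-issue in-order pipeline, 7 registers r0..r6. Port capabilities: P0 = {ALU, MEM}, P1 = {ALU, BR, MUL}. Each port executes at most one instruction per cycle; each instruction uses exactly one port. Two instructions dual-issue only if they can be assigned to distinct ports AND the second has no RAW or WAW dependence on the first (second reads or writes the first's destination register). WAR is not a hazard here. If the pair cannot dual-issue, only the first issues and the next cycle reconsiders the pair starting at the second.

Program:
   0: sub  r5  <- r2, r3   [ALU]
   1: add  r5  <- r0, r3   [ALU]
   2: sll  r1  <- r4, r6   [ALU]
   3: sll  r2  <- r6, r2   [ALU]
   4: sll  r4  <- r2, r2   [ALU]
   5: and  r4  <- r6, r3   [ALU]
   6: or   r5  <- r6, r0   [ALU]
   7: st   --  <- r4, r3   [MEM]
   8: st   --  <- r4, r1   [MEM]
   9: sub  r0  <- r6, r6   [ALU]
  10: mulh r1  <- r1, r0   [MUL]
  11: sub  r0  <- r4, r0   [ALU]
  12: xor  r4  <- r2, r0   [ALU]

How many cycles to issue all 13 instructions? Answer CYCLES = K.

c0: i0 sub.ALU  WAW r5
c1: i1&i2 add.ALU/sll.ALU  pair
c2: i3 sll.ALU  RAW r2
c3: i4 sll.ALU  WAW r4
c4: i5&i6 and.ALU/or.ALU  pair
c5: i7 st.MEM  no-port MEM/MEM
c6: i8&i9 st.MEM/sub.ALU  pair
c7: i10&i11 mulh.MUL/sub.ALU  pair
c8: i12 xor.ALU  tail

CYCLES = 9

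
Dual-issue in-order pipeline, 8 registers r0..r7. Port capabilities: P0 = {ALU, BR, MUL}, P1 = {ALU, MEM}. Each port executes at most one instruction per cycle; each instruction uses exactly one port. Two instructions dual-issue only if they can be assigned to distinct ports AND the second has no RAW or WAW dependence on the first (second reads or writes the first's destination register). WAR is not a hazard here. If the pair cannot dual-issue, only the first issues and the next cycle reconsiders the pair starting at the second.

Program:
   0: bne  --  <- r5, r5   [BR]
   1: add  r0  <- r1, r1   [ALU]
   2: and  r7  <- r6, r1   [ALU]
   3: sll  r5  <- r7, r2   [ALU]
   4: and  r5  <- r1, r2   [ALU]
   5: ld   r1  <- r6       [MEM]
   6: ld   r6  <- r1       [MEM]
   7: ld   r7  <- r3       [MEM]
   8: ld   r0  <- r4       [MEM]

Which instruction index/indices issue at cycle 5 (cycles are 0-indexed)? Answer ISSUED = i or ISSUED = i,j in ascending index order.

ISSUED = 7

0. bne add @i0+i1  | 2-wide
1. and @i2  | RAW r7
2. sll @i3  | WAW r5
3. and ld @i4+i5  | 2-wide
4. ld @i6  | no-port MEM/MEM
5. ld @i7  | no-port MEM/MEM
6. ld @i8  | tail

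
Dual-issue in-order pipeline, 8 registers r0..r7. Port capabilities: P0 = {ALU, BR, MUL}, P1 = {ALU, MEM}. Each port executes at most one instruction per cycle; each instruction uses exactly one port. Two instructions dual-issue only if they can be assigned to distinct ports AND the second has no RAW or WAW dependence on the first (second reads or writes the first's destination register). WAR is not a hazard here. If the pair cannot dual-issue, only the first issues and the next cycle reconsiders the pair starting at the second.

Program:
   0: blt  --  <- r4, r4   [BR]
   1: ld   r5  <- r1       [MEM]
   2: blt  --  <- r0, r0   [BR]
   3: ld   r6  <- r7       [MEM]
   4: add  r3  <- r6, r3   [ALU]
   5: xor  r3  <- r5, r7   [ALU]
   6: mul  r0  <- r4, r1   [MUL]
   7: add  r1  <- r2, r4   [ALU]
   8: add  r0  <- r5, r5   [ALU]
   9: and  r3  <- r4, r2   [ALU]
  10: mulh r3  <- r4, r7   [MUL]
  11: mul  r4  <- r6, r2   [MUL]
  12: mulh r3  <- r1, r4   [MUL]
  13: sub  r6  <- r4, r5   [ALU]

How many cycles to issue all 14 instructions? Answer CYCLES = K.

CYCLES = 9

t=0 i0&i1:blt ld ; dual
t=1 i2&i3:blt ld ; dual
t=2 i4:add ; WAW r3
t=3 i5&i6:xor mul ; dual
t=4 i7&i8:add add ; dual
t=5 i9:and ; WAW r3
t=6 i10:mulh ; no-port MUL/MUL
t=7 i11:mul ; no-port MUL/MUL
t=8 i12&i13:mulh sub ; dual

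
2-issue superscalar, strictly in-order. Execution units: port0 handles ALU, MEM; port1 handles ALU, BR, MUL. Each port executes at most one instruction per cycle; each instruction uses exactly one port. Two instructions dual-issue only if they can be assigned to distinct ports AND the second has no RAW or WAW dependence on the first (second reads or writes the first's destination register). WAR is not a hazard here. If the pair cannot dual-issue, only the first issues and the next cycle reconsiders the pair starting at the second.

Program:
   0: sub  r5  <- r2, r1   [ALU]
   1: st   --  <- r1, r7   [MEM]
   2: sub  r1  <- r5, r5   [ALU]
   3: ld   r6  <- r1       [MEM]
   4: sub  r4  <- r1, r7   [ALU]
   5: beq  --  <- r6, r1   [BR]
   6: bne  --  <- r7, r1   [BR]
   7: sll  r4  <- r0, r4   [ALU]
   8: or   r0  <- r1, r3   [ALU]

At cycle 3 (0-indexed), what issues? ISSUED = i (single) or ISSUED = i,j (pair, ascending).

ISSUED = 5

[0] i0,i1  sub;st  -- dual
[1] i2  sub  -- RAW r1
[2] i3,i4  ld;sub  -- dual
[3] i5  beq  -- no-port BR/BR
[4] i6,i7  bne;sll  -- dual
[5] i8  or  -- tail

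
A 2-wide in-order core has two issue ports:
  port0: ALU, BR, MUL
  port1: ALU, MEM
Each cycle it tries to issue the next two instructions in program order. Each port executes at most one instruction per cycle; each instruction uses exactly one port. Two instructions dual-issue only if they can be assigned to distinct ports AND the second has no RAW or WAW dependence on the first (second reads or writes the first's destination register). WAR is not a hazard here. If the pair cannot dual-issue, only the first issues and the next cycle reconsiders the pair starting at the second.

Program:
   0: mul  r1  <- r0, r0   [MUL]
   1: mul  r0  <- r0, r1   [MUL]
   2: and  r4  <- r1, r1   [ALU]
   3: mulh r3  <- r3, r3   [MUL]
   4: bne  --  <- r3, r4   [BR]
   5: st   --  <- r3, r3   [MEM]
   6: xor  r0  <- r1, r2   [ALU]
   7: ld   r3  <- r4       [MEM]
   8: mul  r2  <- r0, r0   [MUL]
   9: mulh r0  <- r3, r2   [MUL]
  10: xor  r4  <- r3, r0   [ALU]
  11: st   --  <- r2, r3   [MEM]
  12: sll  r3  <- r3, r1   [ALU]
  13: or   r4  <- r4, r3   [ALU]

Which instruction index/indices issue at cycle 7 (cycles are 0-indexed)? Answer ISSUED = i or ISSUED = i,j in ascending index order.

t=0 i0:mul.MUL ; no-port MUL/MUL
t=1 i1&i2:mul.MUL and.ALU ; dual
t=2 i3:mulh.MUL ; no-port MUL/BR
t=3 i4&i5:bne.BR st.MEM ; dual
t=4 i6&i7:xor.ALU ld.MEM ; dual
t=5 i8:mul.MUL ; no-port MUL/MUL
t=6 i9:mulh.MUL ; RAW r0
t=7 i10&i11:xor.ALU st.MEM ; dual
t=8 i12:sll.ALU ; RAW r3
t=9 i13:or.ALU ; tail

ISSUED = 10,11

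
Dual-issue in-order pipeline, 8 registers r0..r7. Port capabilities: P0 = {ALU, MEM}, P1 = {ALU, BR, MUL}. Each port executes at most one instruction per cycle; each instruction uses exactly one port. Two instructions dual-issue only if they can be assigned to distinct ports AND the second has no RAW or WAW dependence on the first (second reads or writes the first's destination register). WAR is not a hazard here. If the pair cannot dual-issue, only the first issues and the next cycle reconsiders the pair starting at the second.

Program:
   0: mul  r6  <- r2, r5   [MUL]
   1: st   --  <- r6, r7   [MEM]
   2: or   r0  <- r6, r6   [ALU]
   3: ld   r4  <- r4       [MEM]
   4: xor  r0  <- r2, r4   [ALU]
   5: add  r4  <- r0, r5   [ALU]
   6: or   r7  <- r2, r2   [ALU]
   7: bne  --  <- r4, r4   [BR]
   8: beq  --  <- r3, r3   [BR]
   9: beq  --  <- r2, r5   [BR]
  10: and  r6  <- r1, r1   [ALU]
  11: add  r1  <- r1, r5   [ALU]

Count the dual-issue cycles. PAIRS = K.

  cy0 -> i0 (mul) RAW r6
  cy1 -> i1+i2 (st+or) dual
  cy2 -> i3 (ld) RAW r4
  cy3 -> i4 (xor) RAW r0
  cy4 -> i5+i6 (add+or) dual
  cy5 -> i7 (bne) no-port BR/BR
  cy6 -> i8 (beq) no-port BR/BR
  cy7 -> i9+i10 (beq+and) dual
  cy8 -> i11 (add) tail

PAIRS = 3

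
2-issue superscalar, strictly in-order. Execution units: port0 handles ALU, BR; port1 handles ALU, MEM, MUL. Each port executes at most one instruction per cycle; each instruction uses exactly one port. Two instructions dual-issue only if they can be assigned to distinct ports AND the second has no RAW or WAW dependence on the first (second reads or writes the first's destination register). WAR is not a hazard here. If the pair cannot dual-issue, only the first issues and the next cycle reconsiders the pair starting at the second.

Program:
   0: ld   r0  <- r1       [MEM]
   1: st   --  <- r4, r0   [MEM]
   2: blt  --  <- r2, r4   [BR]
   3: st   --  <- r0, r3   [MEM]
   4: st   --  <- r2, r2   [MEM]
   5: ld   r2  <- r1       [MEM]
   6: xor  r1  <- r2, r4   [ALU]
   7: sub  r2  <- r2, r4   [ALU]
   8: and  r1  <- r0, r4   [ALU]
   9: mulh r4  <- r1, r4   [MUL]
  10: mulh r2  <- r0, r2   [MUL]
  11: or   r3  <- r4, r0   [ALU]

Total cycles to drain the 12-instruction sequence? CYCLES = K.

#0 head=0: ld.MEM i0 no-port MEM/MEM
#1 head=1: st.MEM blt.BR i1,i2 pair
#2 head=3: st.MEM i3 no-port MEM/MEM
#3 head=4: st.MEM i4 no-port MEM/MEM
#4 head=5: ld.MEM i5 RAW r2
#5 head=6: xor.ALU sub.ALU i6,i7 pair
#6 head=8: and.ALU i8 RAW r1
#7 head=9: mulh.MUL i9 no-port MUL/MUL
#8 head=10: mulh.MUL or.ALU i10,i11 pair

CYCLES = 9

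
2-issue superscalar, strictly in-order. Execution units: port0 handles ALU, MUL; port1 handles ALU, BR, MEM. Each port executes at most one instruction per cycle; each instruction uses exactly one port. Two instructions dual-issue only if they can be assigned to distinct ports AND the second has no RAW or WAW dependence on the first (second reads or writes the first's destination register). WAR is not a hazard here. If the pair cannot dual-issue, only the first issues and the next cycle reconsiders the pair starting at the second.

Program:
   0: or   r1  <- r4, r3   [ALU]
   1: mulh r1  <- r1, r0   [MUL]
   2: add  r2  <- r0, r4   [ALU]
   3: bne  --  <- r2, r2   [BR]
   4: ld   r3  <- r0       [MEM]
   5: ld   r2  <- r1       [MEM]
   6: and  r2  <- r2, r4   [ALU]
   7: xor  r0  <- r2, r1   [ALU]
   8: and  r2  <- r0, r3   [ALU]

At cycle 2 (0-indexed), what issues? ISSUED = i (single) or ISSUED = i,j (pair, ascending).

ISSUED = 3

c0: i0 or  RAW+WAW r1
c1: i1+i2 mulh add  pair
c2: i3 bne  no-port BR/MEM
c3: i4 ld  no-port MEM/MEM
c4: i5 ld  RAW+WAW r2
c5: i6 and  RAW r2
c6: i7 xor  RAW r0
c7: i8 and  tail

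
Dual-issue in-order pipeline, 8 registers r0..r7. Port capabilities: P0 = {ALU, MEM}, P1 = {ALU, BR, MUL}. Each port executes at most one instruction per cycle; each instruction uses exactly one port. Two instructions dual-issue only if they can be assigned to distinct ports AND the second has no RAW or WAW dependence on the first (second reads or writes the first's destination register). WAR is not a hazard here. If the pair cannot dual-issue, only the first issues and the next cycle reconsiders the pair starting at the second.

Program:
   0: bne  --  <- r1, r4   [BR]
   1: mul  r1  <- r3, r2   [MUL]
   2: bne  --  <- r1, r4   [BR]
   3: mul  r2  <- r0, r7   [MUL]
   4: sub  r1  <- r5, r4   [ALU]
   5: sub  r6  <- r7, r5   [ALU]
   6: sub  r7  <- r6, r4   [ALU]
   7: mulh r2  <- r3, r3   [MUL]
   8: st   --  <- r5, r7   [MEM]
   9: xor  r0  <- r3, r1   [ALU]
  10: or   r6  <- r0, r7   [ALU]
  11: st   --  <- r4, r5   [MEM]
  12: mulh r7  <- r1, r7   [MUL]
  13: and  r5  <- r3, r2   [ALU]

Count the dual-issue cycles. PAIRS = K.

PAIRS = 5

  cy0 -> i0 (bne) no-port BR/MUL
  cy1 -> i1 (mul) no-port MUL/BR
  cy2 -> i2 (bne) no-port BR/MUL
  cy3 -> i3,i4 (mul+sub) dual
  cy4 -> i5 (sub) RAW r6
  cy5 -> i6,i7 (sub+mulh) dual
  cy6 -> i8,i9 (st+xor) dual
  cy7 -> i10,i11 (or+st) dual
  cy8 -> i12,i13 (mulh+and) dual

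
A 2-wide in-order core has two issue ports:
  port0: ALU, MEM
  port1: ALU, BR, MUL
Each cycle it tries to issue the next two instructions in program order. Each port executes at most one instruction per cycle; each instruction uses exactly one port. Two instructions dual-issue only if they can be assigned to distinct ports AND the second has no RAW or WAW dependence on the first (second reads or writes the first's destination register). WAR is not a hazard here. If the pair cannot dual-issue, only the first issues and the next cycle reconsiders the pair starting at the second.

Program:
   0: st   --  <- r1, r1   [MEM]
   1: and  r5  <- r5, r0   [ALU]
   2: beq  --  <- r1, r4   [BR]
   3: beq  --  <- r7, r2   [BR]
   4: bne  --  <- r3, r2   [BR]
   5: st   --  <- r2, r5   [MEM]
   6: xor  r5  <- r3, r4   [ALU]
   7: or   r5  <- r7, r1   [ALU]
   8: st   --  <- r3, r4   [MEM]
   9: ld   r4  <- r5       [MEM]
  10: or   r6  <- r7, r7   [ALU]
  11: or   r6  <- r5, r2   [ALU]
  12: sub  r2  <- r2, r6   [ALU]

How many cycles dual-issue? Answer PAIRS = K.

PAIRS = 4

t=0 i0,i1:st;and ; pair
t=1 i2:beq ; no-port BR/BR
t=2 i3:beq ; no-port BR/BR
t=3 i4,i5:bne;st ; pair
t=4 i6:xor ; WAW r5
t=5 i7,i8:or;st ; pair
t=6 i9,i10:ld;or ; pair
t=7 i11:or ; RAW r6
t=8 i12:sub ; tail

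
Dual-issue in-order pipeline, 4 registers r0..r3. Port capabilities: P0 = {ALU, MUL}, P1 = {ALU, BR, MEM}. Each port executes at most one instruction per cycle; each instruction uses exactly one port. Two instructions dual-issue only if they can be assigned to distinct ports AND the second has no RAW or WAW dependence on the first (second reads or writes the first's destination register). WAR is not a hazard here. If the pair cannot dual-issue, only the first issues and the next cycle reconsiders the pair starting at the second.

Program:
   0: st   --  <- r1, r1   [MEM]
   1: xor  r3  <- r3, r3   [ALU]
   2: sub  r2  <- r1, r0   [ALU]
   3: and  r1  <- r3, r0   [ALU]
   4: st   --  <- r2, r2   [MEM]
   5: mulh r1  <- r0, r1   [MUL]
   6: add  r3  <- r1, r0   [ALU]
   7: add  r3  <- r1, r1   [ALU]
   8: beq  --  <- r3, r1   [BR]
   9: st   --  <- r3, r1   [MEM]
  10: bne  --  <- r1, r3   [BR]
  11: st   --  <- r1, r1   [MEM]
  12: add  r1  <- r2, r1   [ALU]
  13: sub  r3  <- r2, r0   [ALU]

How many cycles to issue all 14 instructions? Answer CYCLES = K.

CYCLES = 10

[0] i0+i1  st+xor  -- 2-wide
[1] i2+i3  sub+and  -- 2-wide
[2] i4+i5  st+mulh  -- 2-wide
[3] i6  add  -- WAW r3
[4] i7  add  -- RAW r3
[5] i8  beq  -- no-port BR/MEM
[6] i9  st  -- no-port MEM/BR
[7] i10  bne  -- no-port BR/MEM
[8] i11+i12  st+add  -- 2-wide
[9] i13  sub  -- tail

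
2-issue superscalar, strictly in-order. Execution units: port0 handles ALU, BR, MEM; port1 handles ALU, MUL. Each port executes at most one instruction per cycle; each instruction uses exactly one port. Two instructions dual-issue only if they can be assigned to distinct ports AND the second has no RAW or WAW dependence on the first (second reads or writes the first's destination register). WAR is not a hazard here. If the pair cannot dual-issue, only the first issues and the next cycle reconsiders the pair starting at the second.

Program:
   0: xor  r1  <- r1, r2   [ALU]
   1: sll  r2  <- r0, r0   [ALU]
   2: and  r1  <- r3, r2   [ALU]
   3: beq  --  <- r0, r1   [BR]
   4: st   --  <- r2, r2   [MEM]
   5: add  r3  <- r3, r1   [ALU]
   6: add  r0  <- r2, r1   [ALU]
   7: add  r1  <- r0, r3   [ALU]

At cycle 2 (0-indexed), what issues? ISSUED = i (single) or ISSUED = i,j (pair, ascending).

ISSUED = 3

c0: i0+i1 xor.ALU sll.ALU  2-wide
c1: i2 and.ALU  RAW r1
c2: i3 beq.BR  no-port BR/MEM
c3: i4+i5 st.MEM add.ALU  2-wide
c4: i6 add.ALU  RAW r0
c5: i7 add.ALU  tail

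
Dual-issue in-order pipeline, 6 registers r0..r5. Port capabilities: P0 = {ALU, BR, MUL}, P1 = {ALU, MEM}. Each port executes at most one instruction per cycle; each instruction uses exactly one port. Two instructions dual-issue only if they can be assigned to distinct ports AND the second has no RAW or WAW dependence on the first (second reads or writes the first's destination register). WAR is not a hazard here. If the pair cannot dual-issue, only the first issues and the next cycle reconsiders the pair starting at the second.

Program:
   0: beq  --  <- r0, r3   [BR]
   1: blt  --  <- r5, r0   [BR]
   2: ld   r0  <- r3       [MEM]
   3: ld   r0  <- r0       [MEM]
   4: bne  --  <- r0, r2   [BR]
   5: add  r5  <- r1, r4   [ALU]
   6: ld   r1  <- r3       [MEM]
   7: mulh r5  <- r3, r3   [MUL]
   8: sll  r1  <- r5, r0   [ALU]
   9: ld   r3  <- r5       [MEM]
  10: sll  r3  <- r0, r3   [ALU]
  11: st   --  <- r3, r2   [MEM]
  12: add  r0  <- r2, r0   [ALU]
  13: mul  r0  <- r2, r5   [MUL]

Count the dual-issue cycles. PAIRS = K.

PAIRS = 5

0. beq.BR @i0  | no-port BR/BR
1. blt.BR+ld.MEM @i1&i2  | 2-wide
2. ld.MEM @i3  | RAW r0
3. bne.BR+add.ALU @i4&i5  | 2-wide
4. ld.MEM+mulh.MUL @i6&i7  | 2-wide
5. sll.ALU+ld.MEM @i8&i9  | 2-wide
6. sll.ALU @i10  | RAW r3
7. st.MEM+add.ALU @i11&i12  | 2-wide
8. mul.MUL @i13  | tail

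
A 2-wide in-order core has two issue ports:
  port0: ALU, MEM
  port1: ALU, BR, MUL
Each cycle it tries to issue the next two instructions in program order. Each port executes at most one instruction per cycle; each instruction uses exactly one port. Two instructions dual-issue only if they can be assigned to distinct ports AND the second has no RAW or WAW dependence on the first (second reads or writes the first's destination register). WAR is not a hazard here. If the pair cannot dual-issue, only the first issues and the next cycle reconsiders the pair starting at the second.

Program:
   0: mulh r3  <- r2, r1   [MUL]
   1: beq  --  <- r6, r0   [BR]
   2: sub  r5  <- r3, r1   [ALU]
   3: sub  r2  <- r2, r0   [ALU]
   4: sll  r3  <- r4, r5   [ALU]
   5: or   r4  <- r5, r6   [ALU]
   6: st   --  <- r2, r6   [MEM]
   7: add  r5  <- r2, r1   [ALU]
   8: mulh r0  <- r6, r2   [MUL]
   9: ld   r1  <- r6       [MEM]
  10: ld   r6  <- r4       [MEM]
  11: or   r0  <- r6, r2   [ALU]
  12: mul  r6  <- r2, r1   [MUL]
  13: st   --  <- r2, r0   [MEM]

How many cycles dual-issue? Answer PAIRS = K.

PAIRS = 5

0. mulh @i0  | no-port MUL/BR
1. beq sub @i1&i2  | dual
2. sub sll @i3&i4  | dual
3. or st @i5&i6  | dual
4. add mulh @i7&i8  | dual
5. ld @i9  | no-port MEM/MEM
6. ld @i10  | RAW r6
7. or mul @i11&i12  | dual
8. st @i13  | tail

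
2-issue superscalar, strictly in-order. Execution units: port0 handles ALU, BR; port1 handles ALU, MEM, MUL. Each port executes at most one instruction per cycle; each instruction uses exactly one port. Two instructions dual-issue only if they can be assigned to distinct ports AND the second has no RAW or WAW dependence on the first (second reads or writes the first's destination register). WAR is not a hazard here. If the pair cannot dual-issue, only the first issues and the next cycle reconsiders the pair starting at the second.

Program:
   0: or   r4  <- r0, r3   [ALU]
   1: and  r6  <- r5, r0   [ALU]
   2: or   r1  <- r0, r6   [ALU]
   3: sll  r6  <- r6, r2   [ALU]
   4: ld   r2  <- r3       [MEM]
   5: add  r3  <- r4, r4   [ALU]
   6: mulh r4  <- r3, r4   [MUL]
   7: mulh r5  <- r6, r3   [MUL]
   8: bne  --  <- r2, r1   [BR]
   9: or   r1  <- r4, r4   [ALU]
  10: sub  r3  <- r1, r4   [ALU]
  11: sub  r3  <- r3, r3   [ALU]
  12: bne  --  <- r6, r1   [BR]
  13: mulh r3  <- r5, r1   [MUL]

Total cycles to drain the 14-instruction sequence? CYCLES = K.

  cy0 -> i0+i1 (or.ALU;and.ALU) 2-wide
  cy1 -> i2+i3 (or.ALU;sll.ALU) 2-wide
  cy2 -> i4+i5 (ld.MEM;add.ALU) 2-wide
  cy3 -> i6 (mulh.MUL) no-port MUL/MUL
  cy4 -> i7+i8 (mulh.MUL;bne.BR) 2-wide
  cy5 -> i9 (or.ALU) RAW r1
  cy6 -> i10 (sub.ALU) RAW+WAW r3
  cy7 -> i11+i12 (sub.ALU;bne.BR) 2-wide
  cy8 -> i13 (mulh.MUL) tail

CYCLES = 9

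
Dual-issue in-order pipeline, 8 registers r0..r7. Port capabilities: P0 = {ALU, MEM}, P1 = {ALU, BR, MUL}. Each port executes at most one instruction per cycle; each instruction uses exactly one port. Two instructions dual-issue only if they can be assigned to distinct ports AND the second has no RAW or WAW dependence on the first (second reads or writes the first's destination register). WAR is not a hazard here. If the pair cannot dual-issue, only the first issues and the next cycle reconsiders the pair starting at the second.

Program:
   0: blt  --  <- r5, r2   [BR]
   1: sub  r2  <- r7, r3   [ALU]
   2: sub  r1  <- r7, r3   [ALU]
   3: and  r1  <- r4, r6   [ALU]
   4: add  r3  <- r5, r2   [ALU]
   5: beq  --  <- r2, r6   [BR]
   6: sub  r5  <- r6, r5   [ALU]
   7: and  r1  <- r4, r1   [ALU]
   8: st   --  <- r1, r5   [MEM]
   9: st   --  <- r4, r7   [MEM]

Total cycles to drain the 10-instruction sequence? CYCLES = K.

[0] i0+i1  blt.BR/sub.ALU  -- dual
[1] i2  sub.ALU  -- WAW r1
[2] i3+i4  and.ALU/add.ALU  -- dual
[3] i5+i6  beq.BR/sub.ALU  -- dual
[4] i7  and.ALU  -- RAW r1
[5] i8  st.MEM  -- no-port MEM/MEM
[6] i9  st.MEM  -- tail

CYCLES = 7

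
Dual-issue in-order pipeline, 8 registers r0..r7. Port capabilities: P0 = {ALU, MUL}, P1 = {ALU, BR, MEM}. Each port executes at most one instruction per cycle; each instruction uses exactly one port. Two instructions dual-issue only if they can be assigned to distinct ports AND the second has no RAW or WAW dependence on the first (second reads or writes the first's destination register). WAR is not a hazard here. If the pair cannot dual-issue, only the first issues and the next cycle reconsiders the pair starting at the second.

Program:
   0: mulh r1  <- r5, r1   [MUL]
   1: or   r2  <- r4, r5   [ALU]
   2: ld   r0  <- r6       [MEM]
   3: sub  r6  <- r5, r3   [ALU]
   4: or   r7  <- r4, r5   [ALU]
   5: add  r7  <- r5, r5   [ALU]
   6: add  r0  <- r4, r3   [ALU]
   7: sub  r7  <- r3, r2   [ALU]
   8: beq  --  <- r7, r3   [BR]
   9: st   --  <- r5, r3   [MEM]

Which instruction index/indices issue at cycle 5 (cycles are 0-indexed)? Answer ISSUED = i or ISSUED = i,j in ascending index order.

#0 head=0: mulh+or i0,i1 2-wide
#1 head=2: ld+sub i2,i3 2-wide
#2 head=4: or i4 WAW r7
#3 head=5: add+add i5,i6 2-wide
#4 head=7: sub i7 RAW r7
#5 head=8: beq i8 no-port BR/MEM
#6 head=9: st i9 tail

ISSUED = 8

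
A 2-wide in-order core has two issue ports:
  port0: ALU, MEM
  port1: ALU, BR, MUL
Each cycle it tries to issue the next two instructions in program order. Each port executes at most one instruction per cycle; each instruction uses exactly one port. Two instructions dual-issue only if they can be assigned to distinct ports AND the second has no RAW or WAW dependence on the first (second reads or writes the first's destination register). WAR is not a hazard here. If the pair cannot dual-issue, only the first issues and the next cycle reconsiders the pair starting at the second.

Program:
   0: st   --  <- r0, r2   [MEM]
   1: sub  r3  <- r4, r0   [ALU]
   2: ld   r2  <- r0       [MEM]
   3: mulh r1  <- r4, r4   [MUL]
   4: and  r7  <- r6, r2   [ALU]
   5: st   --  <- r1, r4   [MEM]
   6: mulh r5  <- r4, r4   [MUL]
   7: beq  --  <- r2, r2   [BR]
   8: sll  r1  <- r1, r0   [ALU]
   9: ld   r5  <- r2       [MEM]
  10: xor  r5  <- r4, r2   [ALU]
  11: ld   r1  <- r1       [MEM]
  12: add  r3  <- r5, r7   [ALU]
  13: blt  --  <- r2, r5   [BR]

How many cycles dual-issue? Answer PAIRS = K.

PAIRS = 6

[0] i0&i1  st.MEM/sub.ALU  -- 2-wide
[1] i2&i3  ld.MEM/mulh.MUL  -- 2-wide
[2] i4&i5  and.ALU/st.MEM  -- 2-wide
[3] i6  mulh.MUL  -- no-port MUL/BR
[4] i7&i8  beq.BR/sll.ALU  -- 2-wide
[5] i9  ld.MEM  -- WAW r5
[6] i10&i11  xor.ALU/ld.MEM  -- 2-wide
[7] i12&i13  add.ALU/blt.BR  -- 2-wide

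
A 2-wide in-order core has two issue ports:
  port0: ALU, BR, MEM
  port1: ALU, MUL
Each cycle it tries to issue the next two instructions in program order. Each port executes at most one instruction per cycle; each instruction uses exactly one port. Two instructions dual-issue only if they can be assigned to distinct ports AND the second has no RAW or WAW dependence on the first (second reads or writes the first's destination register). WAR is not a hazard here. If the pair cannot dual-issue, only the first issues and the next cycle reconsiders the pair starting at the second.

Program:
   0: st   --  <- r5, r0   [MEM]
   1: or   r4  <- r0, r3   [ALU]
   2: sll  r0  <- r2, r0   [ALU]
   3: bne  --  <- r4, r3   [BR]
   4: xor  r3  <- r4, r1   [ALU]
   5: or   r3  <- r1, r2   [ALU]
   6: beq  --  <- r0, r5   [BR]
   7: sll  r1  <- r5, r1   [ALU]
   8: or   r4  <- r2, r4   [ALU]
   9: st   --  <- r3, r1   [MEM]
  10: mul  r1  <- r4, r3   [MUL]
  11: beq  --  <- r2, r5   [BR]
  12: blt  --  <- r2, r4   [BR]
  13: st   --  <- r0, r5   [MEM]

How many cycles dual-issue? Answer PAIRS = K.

PAIRS = 5

#0 head=0: st;or i0/i1 pair
#1 head=2: sll;bne i2/i3 pair
#2 head=4: xor i4 WAW r3
#3 head=5: or;beq i5/i6 pair
#4 head=7: sll;or i7/i8 pair
#5 head=9: st;mul i9/i10 pair
#6 head=11: beq i11 no-port BR/BR
#7 head=12: blt i12 no-port BR/MEM
#8 head=13: st i13 tail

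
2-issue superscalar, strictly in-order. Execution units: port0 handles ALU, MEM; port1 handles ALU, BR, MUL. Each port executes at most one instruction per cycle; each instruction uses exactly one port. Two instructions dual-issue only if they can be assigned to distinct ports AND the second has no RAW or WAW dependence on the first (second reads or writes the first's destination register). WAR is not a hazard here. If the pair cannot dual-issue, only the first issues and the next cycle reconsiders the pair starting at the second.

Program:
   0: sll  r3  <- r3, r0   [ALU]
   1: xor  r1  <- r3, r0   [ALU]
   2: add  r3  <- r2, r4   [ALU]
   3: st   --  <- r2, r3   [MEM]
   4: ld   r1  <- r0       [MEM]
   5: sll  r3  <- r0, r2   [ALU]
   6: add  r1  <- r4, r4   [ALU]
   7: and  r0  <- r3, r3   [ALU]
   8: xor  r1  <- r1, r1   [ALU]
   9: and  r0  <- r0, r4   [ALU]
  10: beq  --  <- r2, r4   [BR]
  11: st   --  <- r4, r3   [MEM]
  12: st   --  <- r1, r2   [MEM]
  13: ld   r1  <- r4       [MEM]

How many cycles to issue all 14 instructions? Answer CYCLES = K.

#0 head=0: sll i0 RAW r3
#1 head=1: xor+add i1+i2 dual
#2 head=3: st i3 no-port MEM/MEM
#3 head=4: ld+sll i4+i5 dual
#4 head=6: add+and i6+i7 dual
#5 head=8: xor+and i8+i9 dual
#6 head=10: beq+st i10+i11 dual
#7 head=12: st i12 no-port MEM/MEM
#8 head=13: ld i13 tail

CYCLES = 9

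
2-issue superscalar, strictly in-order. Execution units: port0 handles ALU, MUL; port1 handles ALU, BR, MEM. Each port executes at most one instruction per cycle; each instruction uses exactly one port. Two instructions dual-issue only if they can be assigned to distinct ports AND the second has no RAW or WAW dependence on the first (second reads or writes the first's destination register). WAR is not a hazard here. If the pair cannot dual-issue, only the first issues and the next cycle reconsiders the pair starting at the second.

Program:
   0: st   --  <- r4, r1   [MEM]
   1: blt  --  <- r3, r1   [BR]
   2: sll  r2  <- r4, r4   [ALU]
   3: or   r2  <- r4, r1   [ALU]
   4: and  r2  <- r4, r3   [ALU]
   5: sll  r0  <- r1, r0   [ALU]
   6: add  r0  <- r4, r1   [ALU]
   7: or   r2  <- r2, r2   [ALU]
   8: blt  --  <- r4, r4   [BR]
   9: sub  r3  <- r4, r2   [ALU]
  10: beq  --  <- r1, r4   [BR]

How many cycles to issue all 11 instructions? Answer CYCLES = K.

CYCLES = 7

t=0 i0:st ; no-port MEM/BR
t=1 i1+i2:blt+sll ; 2-wide
t=2 i3:or ; WAW r2
t=3 i4+i5:and+sll ; 2-wide
t=4 i6+i7:add+or ; 2-wide
t=5 i8+i9:blt+sub ; 2-wide
t=6 i10:beq ; tail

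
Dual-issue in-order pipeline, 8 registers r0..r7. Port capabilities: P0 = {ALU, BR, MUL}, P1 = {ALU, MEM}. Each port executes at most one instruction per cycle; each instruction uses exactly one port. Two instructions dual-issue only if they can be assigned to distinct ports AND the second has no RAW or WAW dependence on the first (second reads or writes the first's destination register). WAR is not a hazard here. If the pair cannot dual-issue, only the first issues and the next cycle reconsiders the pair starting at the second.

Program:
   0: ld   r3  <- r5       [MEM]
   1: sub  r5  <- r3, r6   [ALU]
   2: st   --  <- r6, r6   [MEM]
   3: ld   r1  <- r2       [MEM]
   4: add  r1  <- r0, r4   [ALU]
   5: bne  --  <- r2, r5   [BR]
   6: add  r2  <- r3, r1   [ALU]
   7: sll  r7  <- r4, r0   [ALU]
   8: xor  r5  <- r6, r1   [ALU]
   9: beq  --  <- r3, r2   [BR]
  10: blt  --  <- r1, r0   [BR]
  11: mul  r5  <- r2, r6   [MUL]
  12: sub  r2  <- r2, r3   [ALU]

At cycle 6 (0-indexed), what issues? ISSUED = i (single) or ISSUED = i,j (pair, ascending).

0. ld @i0  | RAW r3
1. sub st @i1+i2  | dual
2. ld @i3  | WAW r1
3. add bne @i4+i5  | dual
4. add sll @i6+i7  | dual
5. xor beq @i8+i9  | dual
6. blt @i10  | no-port BR/MUL
7. mul sub @i11+i12  | dual

ISSUED = 10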